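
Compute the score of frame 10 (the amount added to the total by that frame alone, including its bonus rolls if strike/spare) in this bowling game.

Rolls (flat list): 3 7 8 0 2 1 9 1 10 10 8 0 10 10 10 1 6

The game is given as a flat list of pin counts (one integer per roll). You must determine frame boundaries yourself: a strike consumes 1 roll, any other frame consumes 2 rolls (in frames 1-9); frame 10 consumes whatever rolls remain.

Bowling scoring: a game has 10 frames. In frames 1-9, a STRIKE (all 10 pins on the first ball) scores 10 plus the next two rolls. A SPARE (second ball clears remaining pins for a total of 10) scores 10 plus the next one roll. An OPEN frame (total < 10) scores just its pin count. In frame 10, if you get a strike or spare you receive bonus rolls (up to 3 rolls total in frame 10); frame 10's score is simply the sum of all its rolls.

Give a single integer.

Frame 1: SPARE (3+7=10). 10 + next roll (8) = 18. Cumulative: 18
Frame 2: OPEN (8+0=8). Cumulative: 26
Frame 3: OPEN (2+1=3). Cumulative: 29
Frame 4: SPARE (9+1=10). 10 + next roll (10) = 20. Cumulative: 49
Frame 5: STRIKE. 10 + next two rolls (10+8) = 28. Cumulative: 77
Frame 6: STRIKE. 10 + next two rolls (8+0) = 18. Cumulative: 95
Frame 7: OPEN (8+0=8). Cumulative: 103
Frame 8: STRIKE. 10 + next two rolls (10+10) = 30. Cumulative: 133
Frame 9: STRIKE. 10 + next two rolls (10+1) = 21. Cumulative: 154
Frame 10: STRIKE. Sum of all frame-10 rolls (10+1+6) = 17. Cumulative: 171

Answer: 17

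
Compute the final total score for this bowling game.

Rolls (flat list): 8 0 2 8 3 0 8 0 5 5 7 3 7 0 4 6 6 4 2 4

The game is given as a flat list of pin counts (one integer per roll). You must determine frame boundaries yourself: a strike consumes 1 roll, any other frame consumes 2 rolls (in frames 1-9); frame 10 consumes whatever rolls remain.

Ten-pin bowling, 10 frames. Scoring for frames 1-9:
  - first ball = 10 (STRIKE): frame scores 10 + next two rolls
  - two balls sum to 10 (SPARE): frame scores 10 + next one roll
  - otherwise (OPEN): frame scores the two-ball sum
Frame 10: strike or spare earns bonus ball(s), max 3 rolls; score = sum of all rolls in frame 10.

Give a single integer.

Answer: 107

Derivation:
Frame 1: OPEN (8+0=8). Cumulative: 8
Frame 2: SPARE (2+8=10). 10 + next roll (3) = 13. Cumulative: 21
Frame 3: OPEN (3+0=3). Cumulative: 24
Frame 4: OPEN (8+0=8). Cumulative: 32
Frame 5: SPARE (5+5=10). 10 + next roll (7) = 17. Cumulative: 49
Frame 6: SPARE (7+3=10). 10 + next roll (7) = 17. Cumulative: 66
Frame 7: OPEN (7+0=7). Cumulative: 73
Frame 8: SPARE (4+6=10). 10 + next roll (6) = 16. Cumulative: 89
Frame 9: SPARE (6+4=10). 10 + next roll (2) = 12. Cumulative: 101
Frame 10: OPEN. Sum of all frame-10 rolls (2+4) = 6. Cumulative: 107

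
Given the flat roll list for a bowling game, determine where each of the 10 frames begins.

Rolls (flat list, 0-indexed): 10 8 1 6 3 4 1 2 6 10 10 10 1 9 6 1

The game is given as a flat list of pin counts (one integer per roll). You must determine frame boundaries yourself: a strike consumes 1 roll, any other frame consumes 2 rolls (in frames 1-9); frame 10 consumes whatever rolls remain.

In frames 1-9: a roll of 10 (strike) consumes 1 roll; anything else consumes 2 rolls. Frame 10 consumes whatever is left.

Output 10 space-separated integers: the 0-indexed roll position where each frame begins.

Answer: 0 1 3 5 7 9 10 11 12 14

Derivation:
Frame 1 starts at roll index 0: roll=10 (strike), consumes 1 roll
Frame 2 starts at roll index 1: rolls=8,1 (sum=9), consumes 2 rolls
Frame 3 starts at roll index 3: rolls=6,3 (sum=9), consumes 2 rolls
Frame 4 starts at roll index 5: rolls=4,1 (sum=5), consumes 2 rolls
Frame 5 starts at roll index 7: rolls=2,6 (sum=8), consumes 2 rolls
Frame 6 starts at roll index 9: roll=10 (strike), consumes 1 roll
Frame 7 starts at roll index 10: roll=10 (strike), consumes 1 roll
Frame 8 starts at roll index 11: roll=10 (strike), consumes 1 roll
Frame 9 starts at roll index 12: rolls=1,9 (sum=10), consumes 2 rolls
Frame 10 starts at roll index 14: 2 remaining rolls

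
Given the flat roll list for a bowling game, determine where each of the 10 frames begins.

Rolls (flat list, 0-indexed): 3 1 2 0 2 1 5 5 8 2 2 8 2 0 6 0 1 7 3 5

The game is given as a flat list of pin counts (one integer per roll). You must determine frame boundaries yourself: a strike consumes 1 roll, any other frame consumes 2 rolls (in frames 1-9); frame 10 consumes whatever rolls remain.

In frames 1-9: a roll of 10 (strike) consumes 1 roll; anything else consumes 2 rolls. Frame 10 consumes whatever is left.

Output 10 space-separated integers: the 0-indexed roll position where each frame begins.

Answer: 0 2 4 6 8 10 12 14 16 18

Derivation:
Frame 1 starts at roll index 0: rolls=3,1 (sum=4), consumes 2 rolls
Frame 2 starts at roll index 2: rolls=2,0 (sum=2), consumes 2 rolls
Frame 3 starts at roll index 4: rolls=2,1 (sum=3), consumes 2 rolls
Frame 4 starts at roll index 6: rolls=5,5 (sum=10), consumes 2 rolls
Frame 5 starts at roll index 8: rolls=8,2 (sum=10), consumes 2 rolls
Frame 6 starts at roll index 10: rolls=2,8 (sum=10), consumes 2 rolls
Frame 7 starts at roll index 12: rolls=2,0 (sum=2), consumes 2 rolls
Frame 8 starts at roll index 14: rolls=6,0 (sum=6), consumes 2 rolls
Frame 9 starts at roll index 16: rolls=1,7 (sum=8), consumes 2 rolls
Frame 10 starts at roll index 18: 2 remaining rolls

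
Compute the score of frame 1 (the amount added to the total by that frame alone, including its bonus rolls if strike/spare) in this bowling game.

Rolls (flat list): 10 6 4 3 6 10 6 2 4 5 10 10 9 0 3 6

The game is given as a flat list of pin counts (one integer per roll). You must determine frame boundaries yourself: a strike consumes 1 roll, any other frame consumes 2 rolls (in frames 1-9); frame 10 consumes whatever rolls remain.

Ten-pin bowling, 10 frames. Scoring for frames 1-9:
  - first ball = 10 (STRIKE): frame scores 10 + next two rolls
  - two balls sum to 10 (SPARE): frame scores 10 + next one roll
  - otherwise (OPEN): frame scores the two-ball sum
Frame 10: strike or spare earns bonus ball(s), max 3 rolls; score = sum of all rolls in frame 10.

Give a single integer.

Frame 1: STRIKE. 10 + next two rolls (6+4) = 20. Cumulative: 20
Frame 2: SPARE (6+4=10). 10 + next roll (3) = 13. Cumulative: 33
Frame 3: OPEN (3+6=9). Cumulative: 42

Answer: 20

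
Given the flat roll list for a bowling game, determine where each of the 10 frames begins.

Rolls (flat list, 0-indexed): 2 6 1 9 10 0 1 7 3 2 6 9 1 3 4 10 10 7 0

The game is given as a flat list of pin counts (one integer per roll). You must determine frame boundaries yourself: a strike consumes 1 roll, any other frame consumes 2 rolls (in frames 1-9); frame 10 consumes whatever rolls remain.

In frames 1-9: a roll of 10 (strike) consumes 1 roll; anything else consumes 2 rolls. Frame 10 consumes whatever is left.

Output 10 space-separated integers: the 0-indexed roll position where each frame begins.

Frame 1 starts at roll index 0: rolls=2,6 (sum=8), consumes 2 rolls
Frame 2 starts at roll index 2: rolls=1,9 (sum=10), consumes 2 rolls
Frame 3 starts at roll index 4: roll=10 (strike), consumes 1 roll
Frame 4 starts at roll index 5: rolls=0,1 (sum=1), consumes 2 rolls
Frame 5 starts at roll index 7: rolls=7,3 (sum=10), consumes 2 rolls
Frame 6 starts at roll index 9: rolls=2,6 (sum=8), consumes 2 rolls
Frame 7 starts at roll index 11: rolls=9,1 (sum=10), consumes 2 rolls
Frame 8 starts at roll index 13: rolls=3,4 (sum=7), consumes 2 rolls
Frame 9 starts at roll index 15: roll=10 (strike), consumes 1 roll
Frame 10 starts at roll index 16: 3 remaining rolls

Answer: 0 2 4 5 7 9 11 13 15 16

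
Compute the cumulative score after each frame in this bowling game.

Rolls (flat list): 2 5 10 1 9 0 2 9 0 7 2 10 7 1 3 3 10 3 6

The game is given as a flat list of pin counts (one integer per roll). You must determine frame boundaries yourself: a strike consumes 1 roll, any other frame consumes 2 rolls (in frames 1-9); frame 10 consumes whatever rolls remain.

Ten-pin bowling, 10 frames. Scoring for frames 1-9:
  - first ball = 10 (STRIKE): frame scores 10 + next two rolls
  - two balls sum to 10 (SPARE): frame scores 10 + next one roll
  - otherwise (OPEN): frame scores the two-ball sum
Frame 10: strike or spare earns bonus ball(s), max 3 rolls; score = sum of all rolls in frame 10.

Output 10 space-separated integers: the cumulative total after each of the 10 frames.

Frame 1: OPEN (2+5=7). Cumulative: 7
Frame 2: STRIKE. 10 + next two rolls (1+9) = 20. Cumulative: 27
Frame 3: SPARE (1+9=10). 10 + next roll (0) = 10. Cumulative: 37
Frame 4: OPEN (0+2=2). Cumulative: 39
Frame 5: OPEN (9+0=9). Cumulative: 48
Frame 6: OPEN (7+2=9). Cumulative: 57
Frame 7: STRIKE. 10 + next two rolls (7+1) = 18. Cumulative: 75
Frame 8: OPEN (7+1=8). Cumulative: 83
Frame 9: OPEN (3+3=6). Cumulative: 89
Frame 10: STRIKE. Sum of all frame-10 rolls (10+3+6) = 19. Cumulative: 108

Answer: 7 27 37 39 48 57 75 83 89 108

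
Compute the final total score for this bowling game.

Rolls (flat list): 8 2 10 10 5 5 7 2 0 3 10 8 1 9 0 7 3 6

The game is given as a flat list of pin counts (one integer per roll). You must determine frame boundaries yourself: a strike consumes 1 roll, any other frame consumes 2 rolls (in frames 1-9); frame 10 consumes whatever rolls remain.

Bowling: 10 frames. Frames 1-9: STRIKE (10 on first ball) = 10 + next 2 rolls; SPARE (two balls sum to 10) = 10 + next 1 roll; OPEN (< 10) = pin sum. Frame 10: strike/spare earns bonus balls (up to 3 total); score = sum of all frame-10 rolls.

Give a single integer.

Answer: 147

Derivation:
Frame 1: SPARE (8+2=10). 10 + next roll (10) = 20. Cumulative: 20
Frame 2: STRIKE. 10 + next two rolls (10+5) = 25. Cumulative: 45
Frame 3: STRIKE. 10 + next two rolls (5+5) = 20. Cumulative: 65
Frame 4: SPARE (5+5=10). 10 + next roll (7) = 17. Cumulative: 82
Frame 5: OPEN (7+2=9). Cumulative: 91
Frame 6: OPEN (0+3=3). Cumulative: 94
Frame 7: STRIKE. 10 + next two rolls (8+1) = 19. Cumulative: 113
Frame 8: OPEN (8+1=9). Cumulative: 122
Frame 9: OPEN (9+0=9). Cumulative: 131
Frame 10: SPARE. Sum of all frame-10 rolls (7+3+6) = 16. Cumulative: 147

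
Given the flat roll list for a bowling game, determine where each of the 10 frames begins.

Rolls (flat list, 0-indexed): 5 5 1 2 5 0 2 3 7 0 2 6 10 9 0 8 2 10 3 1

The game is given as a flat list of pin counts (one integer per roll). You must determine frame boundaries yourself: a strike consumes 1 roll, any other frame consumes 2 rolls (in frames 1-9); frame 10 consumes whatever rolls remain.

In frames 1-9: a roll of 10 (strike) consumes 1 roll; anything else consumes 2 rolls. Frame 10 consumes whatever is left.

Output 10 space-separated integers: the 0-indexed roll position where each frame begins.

Answer: 0 2 4 6 8 10 12 13 15 17

Derivation:
Frame 1 starts at roll index 0: rolls=5,5 (sum=10), consumes 2 rolls
Frame 2 starts at roll index 2: rolls=1,2 (sum=3), consumes 2 rolls
Frame 3 starts at roll index 4: rolls=5,0 (sum=5), consumes 2 rolls
Frame 4 starts at roll index 6: rolls=2,3 (sum=5), consumes 2 rolls
Frame 5 starts at roll index 8: rolls=7,0 (sum=7), consumes 2 rolls
Frame 6 starts at roll index 10: rolls=2,6 (sum=8), consumes 2 rolls
Frame 7 starts at roll index 12: roll=10 (strike), consumes 1 roll
Frame 8 starts at roll index 13: rolls=9,0 (sum=9), consumes 2 rolls
Frame 9 starts at roll index 15: rolls=8,2 (sum=10), consumes 2 rolls
Frame 10 starts at roll index 17: 3 remaining rolls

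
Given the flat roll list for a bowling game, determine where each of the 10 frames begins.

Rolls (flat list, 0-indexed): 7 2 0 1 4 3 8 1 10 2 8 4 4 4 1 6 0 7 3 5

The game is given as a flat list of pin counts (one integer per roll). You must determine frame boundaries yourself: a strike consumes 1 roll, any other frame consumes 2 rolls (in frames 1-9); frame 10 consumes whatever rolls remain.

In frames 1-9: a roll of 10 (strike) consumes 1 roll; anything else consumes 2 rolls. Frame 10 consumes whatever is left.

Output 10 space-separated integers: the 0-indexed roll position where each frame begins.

Answer: 0 2 4 6 8 9 11 13 15 17

Derivation:
Frame 1 starts at roll index 0: rolls=7,2 (sum=9), consumes 2 rolls
Frame 2 starts at roll index 2: rolls=0,1 (sum=1), consumes 2 rolls
Frame 3 starts at roll index 4: rolls=4,3 (sum=7), consumes 2 rolls
Frame 4 starts at roll index 6: rolls=8,1 (sum=9), consumes 2 rolls
Frame 5 starts at roll index 8: roll=10 (strike), consumes 1 roll
Frame 6 starts at roll index 9: rolls=2,8 (sum=10), consumes 2 rolls
Frame 7 starts at roll index 11: rolls=4,4 (sum=8), consumes 2 rolls
Frame 8 starts at roll index 13: rolls=4,1 (sum=5), consumes 2 rolls
Frame 9 starts at roll index 15: rolls=6,0 (sum=6), consumes 2 rolls
Frame 10 starts at roll index 17: 3 remaining rolls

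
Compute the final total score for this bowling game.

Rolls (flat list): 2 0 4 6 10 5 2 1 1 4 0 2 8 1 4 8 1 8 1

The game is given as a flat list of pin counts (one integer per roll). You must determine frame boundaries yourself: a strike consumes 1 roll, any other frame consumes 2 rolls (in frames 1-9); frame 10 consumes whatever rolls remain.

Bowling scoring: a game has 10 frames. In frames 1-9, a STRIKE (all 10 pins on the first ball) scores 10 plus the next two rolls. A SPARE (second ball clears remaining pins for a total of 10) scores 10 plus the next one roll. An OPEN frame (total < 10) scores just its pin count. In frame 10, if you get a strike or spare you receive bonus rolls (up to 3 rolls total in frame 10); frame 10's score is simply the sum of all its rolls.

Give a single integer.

Frame 1: OPEN (2+0=2). Cumulative: 2
Frame 2: SPARE (4+6=10). 10 + next roll (10) = 20. Cumulative: 22
Frame 3: STRIKE. 10 + next two rolls (5+2) = 17. Cumulative: 39
Frame 4: OPEN (5+2=7). Cumulative: 46
Frame 5: OPEN (1+1=2). Cumulative: 48
Frame 6: OPEN (4+0=4). Cumulative: 52
Frame 7: SPARE (2+8=10). 10 + next roll (1) = 11. Cumulative: 63
Frame 8: OPEN (1+4=5). Cumulative: 68
Frame 9: OPEN (8+1=9). Cumulative: 77
Frame 10: OPEN. Sum of all frame-10 rolls (8+1) = 9. Cumulative: 86

Answer: 86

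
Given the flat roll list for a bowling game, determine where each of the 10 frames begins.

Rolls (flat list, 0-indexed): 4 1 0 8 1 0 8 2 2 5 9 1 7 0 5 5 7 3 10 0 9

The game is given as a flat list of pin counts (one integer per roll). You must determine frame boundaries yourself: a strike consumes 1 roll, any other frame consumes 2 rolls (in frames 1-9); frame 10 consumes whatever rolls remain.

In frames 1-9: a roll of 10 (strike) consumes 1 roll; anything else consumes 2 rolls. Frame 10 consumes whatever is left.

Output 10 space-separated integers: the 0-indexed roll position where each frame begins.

Answer: 0 2 4 6 8 10 12 14 16 18

Derivation:
Frame 1 starts at roll index 0: rolls=4,1 (sum=5), consumes 2 rolls
Frame 2 starts at roll index 2: rolls=0,8 (sum=8), consumes 2 rolls
Frame 3 starts at roll index 4: rolls=1,0 (sum=1), consumes 2 rolls
Frame 4 starts at roll index 6: rolls=8,2 (sum=10), consumes 2 rolls
Frame 5 starts at roll index 8: rolls=2,5 (sum=7), consumes 2 rolls
Frame 6 starts at roll index 10: rolls=9,1 (sum=10), consumes 2 rolls
Frame 7 starts at roll index 12: rolls=7,0 (sum=7), consumes 2 rolls
Frame 8 starts at roll index 14: rolls=5,5 (sum=10), consumes 2 rolls
Frame 9 starts at roll index 16: rolls=7,3 (sum=10), consumes 2 rolls
Frame 10 starts at roll index 18: 3 remaining rolls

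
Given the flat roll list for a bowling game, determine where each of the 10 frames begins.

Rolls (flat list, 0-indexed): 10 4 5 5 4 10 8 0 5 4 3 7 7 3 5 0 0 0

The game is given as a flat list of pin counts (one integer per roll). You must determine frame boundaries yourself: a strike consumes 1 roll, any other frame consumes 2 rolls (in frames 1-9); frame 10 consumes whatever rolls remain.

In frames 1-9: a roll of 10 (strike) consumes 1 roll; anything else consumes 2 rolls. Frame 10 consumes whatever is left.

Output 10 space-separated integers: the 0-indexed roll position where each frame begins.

Frame 1 starts at roll index 0: roll=10 (strike), consumes 1 roll
Frame 2 starts at roll index 1: rolls=4,5 (sum=9), consumes 2 rolls
Frame 3 starts at roll index 3: rolls=5,4 (sum=9), consumes 2 rolls
Frame 4 starts at roll index 5: roll=10 (strike), consumes 1 roll
Frame 5 starts at roll index 6: rolls=8,0 (sum=8), consumes 2 rolls
Frame 6 starts at roll index 8: rolls=5,4 (sum=9), consumes 2 rolls
Frame 7 starts at roll index 10: rolls=3,7 (sum=10), consumes 2 rolls
Frame 8 starts at roll index 12: rolls=7,3 (sum=10), consumes 2 rolls
Frame 9 starts at roll index 14: rolls=5,0 (sum=5), consumes 2 rolls
Frame 10 starts at roll index 16: 2 remaining rolls

Answer: 0 1 3 5 6 8 10 12 14 16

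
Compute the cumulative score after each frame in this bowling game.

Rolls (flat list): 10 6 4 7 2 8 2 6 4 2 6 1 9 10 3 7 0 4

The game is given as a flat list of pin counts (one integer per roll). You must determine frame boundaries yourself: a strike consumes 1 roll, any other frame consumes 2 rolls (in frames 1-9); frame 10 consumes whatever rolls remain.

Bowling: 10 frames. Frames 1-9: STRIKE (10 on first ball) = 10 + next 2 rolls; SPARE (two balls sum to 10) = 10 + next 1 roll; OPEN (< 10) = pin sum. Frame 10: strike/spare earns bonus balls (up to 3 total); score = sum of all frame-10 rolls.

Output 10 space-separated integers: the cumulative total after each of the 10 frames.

Frame 1: STRIKE. 10 + next two rolls (6+4) = 20. Cumulative: 20
Frame 2: SPARE (6+4=10). 10 + next roll (7) = 17. Cumulative: 37
Frame 3: OPEN (7+2=9). Cumulative: 46
Frame 4: SPARE (8+2=10). 10 + next roll (6) = 16. Cumulative: 62
Frame 5: SPARE (6+4=10). 10 + next roll (2) = 12. Cumulative: 74
Frame 6: OPEN (2+6=8). Cumulative: 82
Frame 7: SPARE (1+9=10). 10 + next roll (10) = 20. Cumulative: 102
Frame 8: STRIKE. 10 + next two rolls (3+7) = 20. Cumulative: 122
Frame 9: SPARE (3+7=10). 10 + next roll (0) = 10. Cumulative: 132
Frame 10: OPEN. Sum of all frame-10 rolls (0+4) = 4. Cumulative: 136

Answer: 20 37 46 62 74 82 102 122 132 136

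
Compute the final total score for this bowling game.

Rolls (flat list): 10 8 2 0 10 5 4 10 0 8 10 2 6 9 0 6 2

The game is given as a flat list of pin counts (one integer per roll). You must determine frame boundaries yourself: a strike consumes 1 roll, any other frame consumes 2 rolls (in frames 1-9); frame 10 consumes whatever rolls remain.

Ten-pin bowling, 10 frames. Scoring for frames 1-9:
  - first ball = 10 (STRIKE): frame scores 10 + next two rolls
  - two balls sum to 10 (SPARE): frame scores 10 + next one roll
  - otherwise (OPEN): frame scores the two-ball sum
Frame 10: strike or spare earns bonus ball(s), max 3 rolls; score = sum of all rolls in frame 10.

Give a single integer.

Answer: 123

Derivation:
Frame 1: STRIKE. 10 + next two rolls (8+2) = 20. Cumulative: 20
Frame 2: SPARE (8+2=10). 10 + next roll (0) = 10. Cumulative: 30
Frame 3: SPARE (0+10=10). 10 + next roll (5) = 15. Cumulative: 45
Frame 4: OPEN (5+4=9). Cumulative: 54
Frame 5: STRIKE. 10 + next two rolls (0+8) = 18. Cumulative: 72
Frame 6: OPEN (0+8=8). Cumulative: 80
Frame 7: STRIKE. 10 + next two rolls (2+6) = 18. Cumulative: 98
Frame 8: OPEN (2+6=8). Cumulative: 106
Frame 9: OPEN (9+0=9). Cumulative: 115
Frame 10: OPEN. Sum of all frame-10 rolls (6+2) = 8. Cumulative: 123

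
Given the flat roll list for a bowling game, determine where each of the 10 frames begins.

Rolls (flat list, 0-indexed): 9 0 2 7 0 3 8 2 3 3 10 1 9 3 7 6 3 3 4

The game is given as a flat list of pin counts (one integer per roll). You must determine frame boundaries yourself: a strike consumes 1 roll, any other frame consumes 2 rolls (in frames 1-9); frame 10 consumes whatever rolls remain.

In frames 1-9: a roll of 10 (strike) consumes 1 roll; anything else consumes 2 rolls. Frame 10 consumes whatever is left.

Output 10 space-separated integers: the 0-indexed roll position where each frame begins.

Answer: 0 2 4 6 8 10 11 13 15 17

Derivation:
Frame 1 starts at roll index 0: rolls=9,0 (sum=9), consumes 2 rolls
Frame 2 starts at roll index 2: rolls=2,7 (sum=9), consumes 2 rolls
Frame 3 starts at roll index 4: rolls=0,3 (sum=3), consumes 2 rolls
Frame 4 starts at roll index 6: rolls=8,2 (sum=10), consumes 2 rolls
Frame 5 starts at roll index 8: rolls=3,3 (sum=6), consumes 2 rolls
Frame 6 starts at roll index 10: roll=10 (strike), consumes 1 roll
Frame 7 starts at roll index 11: rolls=1,9 (sum=10), consumes 2 rolls
Frame 8 starts at roll index 13: rolls=3,7 (sum=10), consumes 2 rolls
Frame 9 starts at roll index 15: rolls=6,3 (sum=9), consumes 2 rolls
Frame 10 starts at roll index 17: 2 remaining rolls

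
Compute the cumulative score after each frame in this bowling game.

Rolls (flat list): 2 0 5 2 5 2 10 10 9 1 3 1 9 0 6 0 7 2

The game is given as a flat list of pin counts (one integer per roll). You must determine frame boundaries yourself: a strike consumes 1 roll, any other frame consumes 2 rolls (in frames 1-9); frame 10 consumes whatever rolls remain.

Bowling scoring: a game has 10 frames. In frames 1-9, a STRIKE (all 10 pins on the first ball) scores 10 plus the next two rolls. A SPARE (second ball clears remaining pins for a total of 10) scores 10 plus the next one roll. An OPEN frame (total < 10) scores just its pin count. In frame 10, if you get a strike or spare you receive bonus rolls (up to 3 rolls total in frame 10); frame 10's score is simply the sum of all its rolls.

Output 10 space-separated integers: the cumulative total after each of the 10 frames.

Frame 1: OPEN (2+0=2). Cumulative: 2
Frame 2: OPEN (5+2=7). Cumulative: 9
Frame 3: OPEN (5+2=7). Cumulative: 16
Frame 4: STRIKE. 10 + next two rolls (10+9) = 29. Cumulative: 45
Frame 5: STRIKE. 10 + next two rolls (9+1) = 20. Cumulative: 65
Frame 6: SPARE (9+1=10). 10 + next roll (3) = 13. Cumulative: 78
Frame 7: OPEN (3+1=4). Cumulative: 82
Frame 8: OPEN (9+0=9). Cumulative: 91
Frame 9: OPEN (6+0=6). Cumulative: 97
Frame 10: OPEN. Sum of all frame-10 rolls (7+2) = 9. Cumulative: 106

Answer: 2 9 16 45 65 78 82 91 97 106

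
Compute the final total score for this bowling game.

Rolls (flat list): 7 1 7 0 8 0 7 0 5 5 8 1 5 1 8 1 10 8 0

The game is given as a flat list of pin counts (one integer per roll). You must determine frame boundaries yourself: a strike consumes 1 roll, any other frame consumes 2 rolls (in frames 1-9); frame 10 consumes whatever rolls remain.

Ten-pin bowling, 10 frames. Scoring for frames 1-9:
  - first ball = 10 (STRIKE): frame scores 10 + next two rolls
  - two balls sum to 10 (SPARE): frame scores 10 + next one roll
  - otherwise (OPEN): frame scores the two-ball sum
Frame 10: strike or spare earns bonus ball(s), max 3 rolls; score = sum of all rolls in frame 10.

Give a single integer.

Answer: 98

Derivation:
Frame 1: OPEN (7+1=8). Cumulative: 8
Frame 2: OPEN (7+0=7). Cumulative: 15
Frame 3: OPEN (8+0=8). Cumulative: 23
Frame 4: OPEN (7+0=7). Cumulative: 30
Frame 5: SPARE (5+5=10). 10 + next roll (8) = 18. Cumulative: 48
Frame 6: OPEN (8+1=9). Cumulative: 57
Frame 7: OPEN (5+1=6). Cumulative: 63
Frame 8: OPEN (8+1=9). Cumulative: 72
Frame 9: STRIKE. 10 + next two rolls (8+0) = 18. Cumulative: 90
Frame 10: OPEN. Sum of all frame-10 rolls (8+0) = 8. Cumulative: 98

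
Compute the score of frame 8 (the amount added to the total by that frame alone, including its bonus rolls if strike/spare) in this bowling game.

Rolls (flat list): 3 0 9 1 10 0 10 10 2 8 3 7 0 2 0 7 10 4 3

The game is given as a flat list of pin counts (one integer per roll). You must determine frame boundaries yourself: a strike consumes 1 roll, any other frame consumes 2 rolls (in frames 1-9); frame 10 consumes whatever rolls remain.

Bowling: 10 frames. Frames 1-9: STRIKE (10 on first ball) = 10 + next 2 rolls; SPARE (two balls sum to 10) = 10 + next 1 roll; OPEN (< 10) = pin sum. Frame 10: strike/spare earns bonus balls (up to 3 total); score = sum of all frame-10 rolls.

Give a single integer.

Frame 1: OPEN (3+0=3). Cumulative: 3
Frame 2: SPARE (9+1=10). 10 + next roll (10) = 20. Cumulative: 23
Frame 3: STRIKE. 10 + next two rolls (0+10) = 20. Cumulative: 43
Frame 4: SPARE (0+10=10). 10 + next roll (10) = 20. Cumulative: 63
Frame 5: STRIKE. 10 + next two rolls (2+8) = 20. Cumulative: 83
Frame 6: SPARE (2+8=10). 10 + next roll (3) = 13. Cumulative: 96
Frame 7: SPARE (3+7=10). 10 + next roll (0) = 10. Cumulative: 106
Frame 8: OPEN (0+2=2). Cumulative: 108
Frame 9: OPEN (0+7=7). Cumulative: 115
Frame 10: STRIKE. Sum of all frame-10 rolls (10+4+3) = 17. Cumulative: 132

Answer: 2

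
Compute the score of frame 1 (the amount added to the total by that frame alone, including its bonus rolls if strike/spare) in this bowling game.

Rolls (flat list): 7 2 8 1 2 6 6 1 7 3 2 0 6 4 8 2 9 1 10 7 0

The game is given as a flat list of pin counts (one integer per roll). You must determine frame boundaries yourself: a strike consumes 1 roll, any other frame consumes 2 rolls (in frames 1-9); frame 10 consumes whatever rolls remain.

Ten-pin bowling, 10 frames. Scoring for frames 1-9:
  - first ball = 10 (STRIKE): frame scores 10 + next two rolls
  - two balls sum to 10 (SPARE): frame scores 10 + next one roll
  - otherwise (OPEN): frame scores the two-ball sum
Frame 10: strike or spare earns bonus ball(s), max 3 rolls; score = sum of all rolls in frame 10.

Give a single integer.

Frame 1: OPEN (7+2=9). Cumulative: 9
Frame 2: OPEN (8+1=9). Cumulative: 18
Frame 3: OPEN (2+6=8). Cumulative: 26

Answer: 9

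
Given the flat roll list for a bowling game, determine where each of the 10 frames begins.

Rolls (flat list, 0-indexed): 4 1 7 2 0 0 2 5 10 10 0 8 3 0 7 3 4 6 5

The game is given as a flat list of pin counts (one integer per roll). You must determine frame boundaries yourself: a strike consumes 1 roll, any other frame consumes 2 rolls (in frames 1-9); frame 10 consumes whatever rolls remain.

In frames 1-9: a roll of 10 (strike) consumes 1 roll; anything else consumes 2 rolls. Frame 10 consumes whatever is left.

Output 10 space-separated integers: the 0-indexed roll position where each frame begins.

Answer: 0 2 4 6 8 9 10 12 14 16

Derivation:
Frame 1 starts at roll index 0: rolls=4,1 (sum=5), consumes 2 rolls
Frame 2 starts at roll index 2: rolls=7,2 (sum=9), consumes 2 rolls
Frame 3 starts at roll index 4: rolls=0,0 (sum=0), consumes 2 rolls
Frame 4 starts at roll index 6: rolls=2,5 (sum=7), consumes 2 rolls
Frame 5 starts at roll index 8: roll=10 (strike), consumes 1 roll
Frame 6 starts at roll index 9: roll=10 (strike), consumes 1 roll
Frame 7 starts at roll index 10: rolls=0,8 (sum=8), consumes 2 rolls
Frame 8 starts at roll index 12: rolls=3,0 (sum=3), consumes 2 rolls
Frame 9 starts at roll index 14: rolls=7,3 (sum=10), consumes 2 rolls
Frame 10 starts at roll index 16: 3 remaining rolls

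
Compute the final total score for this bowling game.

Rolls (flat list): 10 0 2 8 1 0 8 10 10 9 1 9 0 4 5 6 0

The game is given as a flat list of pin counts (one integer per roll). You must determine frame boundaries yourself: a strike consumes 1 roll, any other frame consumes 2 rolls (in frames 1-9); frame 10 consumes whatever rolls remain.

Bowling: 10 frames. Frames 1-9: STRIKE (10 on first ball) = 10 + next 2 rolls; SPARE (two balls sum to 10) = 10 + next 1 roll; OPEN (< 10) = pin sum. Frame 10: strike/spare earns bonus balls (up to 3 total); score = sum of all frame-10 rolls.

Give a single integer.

Answer: 123

Derivation:
Frame 1: STRIKE. 10 + next two rolls (0+2) = 12. Cumulative: 12
Frame 2: OPEN (0+2=2). Cumulative: 14
Frame 3: OPEN (8+1=9). Cumulative: 23
Frame 4: OPEN (0+8=8). Cumulative: 31
Frame 5: STRIKE. 10 + next two rolls (10+9) = 29. Cumulative: 60
Frame 6: STRIKE. 10 + next two rolls (9+1) = 20. Cumulative: 80
Frame 7: SPARE (9+1=10). 10 + next roll (9) = 19. Cumulative: 99
Frame 8: OPEN (9+0=9). Cumulative: 108
Frame 9: OPEN (4+5=9). Cumulative: 117
Frame 10: OPEN. Sum of all frame-10 rolls (6+0) = 6. Cumulative: 123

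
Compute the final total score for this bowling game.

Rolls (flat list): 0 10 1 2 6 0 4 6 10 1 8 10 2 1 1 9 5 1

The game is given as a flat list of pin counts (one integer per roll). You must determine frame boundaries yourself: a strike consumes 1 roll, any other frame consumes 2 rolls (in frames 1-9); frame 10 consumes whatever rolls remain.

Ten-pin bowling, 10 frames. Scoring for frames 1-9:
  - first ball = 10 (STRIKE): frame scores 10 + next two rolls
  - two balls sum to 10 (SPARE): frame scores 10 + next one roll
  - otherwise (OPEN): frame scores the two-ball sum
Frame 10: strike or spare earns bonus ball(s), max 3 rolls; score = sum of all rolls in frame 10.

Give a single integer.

Frame 1: SPARE (0+10=10). 10 + next roll (1) = 11. Cumulative: 11
Frame 2: OPEN (1+2=3). Cumulative: 14
Frame 3: OPEN (6+0=6). Cumulative: 20
Frame 4: SPARE (4+6=10). 10 + next roll (10) = 20. Cumulative: 40
Frame 5: STRIKE. 10 + next two rolls (1+8) = 19. Cumulative: 59
Frame 6: OPEN (1+8=9). Cumulative: 68
Frame 7: STRIKE. 10 + next two rolls (2+1) = 13. Cumulative: 81
Frame 8: OPEN (2+1=3). Cumulative: 84
Frame 9: SPARE (1+9=10). 10 + next roll (5) = 15. Cumulative: 99
Frame 10: OPEN. Sum of all frame-10 rolls (5+1) = 6. Cumulative: 105

Answer: 105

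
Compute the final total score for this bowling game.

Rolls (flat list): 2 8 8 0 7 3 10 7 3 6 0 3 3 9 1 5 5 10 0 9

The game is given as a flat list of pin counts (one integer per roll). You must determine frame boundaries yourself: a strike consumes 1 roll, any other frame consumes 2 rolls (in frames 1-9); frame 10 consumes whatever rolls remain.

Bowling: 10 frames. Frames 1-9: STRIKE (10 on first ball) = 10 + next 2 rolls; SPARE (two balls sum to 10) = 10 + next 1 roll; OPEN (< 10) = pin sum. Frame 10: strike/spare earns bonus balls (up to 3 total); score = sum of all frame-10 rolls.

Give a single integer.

Answer: 148

Derivation:
Frame 1: SPARE (2+8=10). 10 + next roll (8) = 18. Cumulative: 18
Frame 2: OPEN (8+0=8). Cumulative: 26
Frame 3: SPARE (7+3=10). 10 + next roll (10) = 20. Cumulative: 46
Frame 4: STRIKE. 10 + next two rolls (7+3) = 20. Cumulative: 66
Frame 5: SPARE (7+3=10). 10 + next roll (6) = 16. Cumulative: 82
Frame 6: OPEN (6+0=6). Cumulative: 88
Frame 7: OPEN (3+3=6). Cumulative: 94
Frame 8: SPARE (9+1=10). 10 + next roll (5) = 15. Cumulative: 109
Frame 9: SPARE (5+5=10). 10 + next roll (10) = 20. Cumulative: 129
Frame 10: STRIKE. Sum of all frame-10 rolls (10+0+9) = 19. Cumulative: 148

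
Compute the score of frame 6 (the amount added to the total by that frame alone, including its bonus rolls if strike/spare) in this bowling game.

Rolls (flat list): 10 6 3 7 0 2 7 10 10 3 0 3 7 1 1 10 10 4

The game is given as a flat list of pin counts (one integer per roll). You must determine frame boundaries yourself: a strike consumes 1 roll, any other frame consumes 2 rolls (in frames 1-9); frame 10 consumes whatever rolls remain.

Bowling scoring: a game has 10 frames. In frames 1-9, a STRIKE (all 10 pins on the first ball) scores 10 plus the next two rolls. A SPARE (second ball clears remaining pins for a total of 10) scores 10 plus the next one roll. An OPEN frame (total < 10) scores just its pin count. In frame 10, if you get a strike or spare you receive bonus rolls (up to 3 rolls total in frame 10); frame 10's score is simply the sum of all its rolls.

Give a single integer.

Answer: 13

Derivation:
Frame 1: STRIKE. 10 + next two rolls (6+3) = 19. Cumulative: 19
Frame 2: OPEN (6+3=9). Cumulative: 28
Frame 3: OPEN (7+0=7). Cumulative: 35
Frame 4: OPEN (2+7=9). Cumulative: 44
Frame 5: STRIKE. 10 + next two rolls (10+3) = 23. Cumulative: 67
Frame 6: STRIKE. 10 + next two rolls (3+0) = 13. Cumulative: 80
Frame 7: OPEN (3+0=3). Cumulative: 83
Frame 8: SPARE (3+7=10). 10 + next roll (1) = 11. Cumulative: 94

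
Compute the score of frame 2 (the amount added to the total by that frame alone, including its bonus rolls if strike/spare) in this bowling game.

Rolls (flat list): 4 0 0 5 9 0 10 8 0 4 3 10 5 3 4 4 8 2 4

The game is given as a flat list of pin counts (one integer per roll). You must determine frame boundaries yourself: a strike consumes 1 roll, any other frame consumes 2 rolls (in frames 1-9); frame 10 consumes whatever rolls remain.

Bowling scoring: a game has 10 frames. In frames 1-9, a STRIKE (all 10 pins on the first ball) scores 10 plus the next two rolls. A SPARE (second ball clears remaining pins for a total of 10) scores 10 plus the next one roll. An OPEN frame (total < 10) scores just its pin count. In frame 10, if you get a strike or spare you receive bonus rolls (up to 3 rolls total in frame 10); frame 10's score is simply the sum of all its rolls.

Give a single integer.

Answer: 5

Derivation:
Frame 1: OPEN (4+0=4). Cumulative: 4
Frame 2: OPEN (0+5=5). Cumulative: 9
Frame 3: OPEN (9+0=9). Cumulative: 18
Frame 4: STRIKE. 10 + next two rolls (8+0) = 18. Cumulative: 36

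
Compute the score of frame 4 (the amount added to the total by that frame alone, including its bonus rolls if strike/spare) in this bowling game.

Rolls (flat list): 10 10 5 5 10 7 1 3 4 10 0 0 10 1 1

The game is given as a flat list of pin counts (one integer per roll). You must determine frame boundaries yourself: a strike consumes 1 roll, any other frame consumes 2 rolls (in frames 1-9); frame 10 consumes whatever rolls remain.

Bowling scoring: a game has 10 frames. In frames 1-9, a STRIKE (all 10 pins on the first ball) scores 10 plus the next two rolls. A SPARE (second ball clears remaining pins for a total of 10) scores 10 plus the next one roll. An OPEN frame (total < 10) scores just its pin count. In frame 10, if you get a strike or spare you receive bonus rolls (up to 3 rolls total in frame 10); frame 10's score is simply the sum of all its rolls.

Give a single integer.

Answer: 18

Derivation:
Frame 1: STRIKE. 10 + next two rolls (10+5) = 25. Cumulative: 25
Frame 2: STRIKE. 10 + next two rolls (5+5) = 20. Cumulative: 45
Frame 3: SPARE (5+5=10). 10 + next roll (10) = 20. Cumulative: 65
Frame 4: STRIKE. 10 + next two rolls (7+1) = 18. Cumulative: 83
Frame 5: OPEN (7+1=8). Cumulative: 91
Frame 6: OPEN (3+4=7). Cumulative: 98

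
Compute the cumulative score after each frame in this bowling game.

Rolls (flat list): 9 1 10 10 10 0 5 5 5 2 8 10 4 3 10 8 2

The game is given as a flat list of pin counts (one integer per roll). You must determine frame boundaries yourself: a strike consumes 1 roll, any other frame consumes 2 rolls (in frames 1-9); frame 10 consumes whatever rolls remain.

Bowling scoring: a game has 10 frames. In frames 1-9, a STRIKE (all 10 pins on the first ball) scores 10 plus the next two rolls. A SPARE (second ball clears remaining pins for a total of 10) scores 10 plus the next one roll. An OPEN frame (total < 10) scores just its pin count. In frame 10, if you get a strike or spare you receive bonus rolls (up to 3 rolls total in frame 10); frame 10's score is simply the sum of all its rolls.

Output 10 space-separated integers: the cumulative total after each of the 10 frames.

Answer: 20 50 70 85 90 102 122 139 146 166

Derivation:
Frame 1: SPARE (9+1=10). 10 + next roll (10) = 20. Cumulative: 20
Frame 2: STRIKE. 10 + next two rolls (10+10) = 30. Cumulative: 50
Frame 3: STRIKE. 10 + next two rolls (10+0) = 20. Cumulative: 70
Frame 4: STRIKE. 10 + next two rolls (0+5) = 15. Cumulative: 85
Frame 5: OPEN (0+5=5). Cumulative: 90
Frame 6: SPARE (5+5=10). 10 + next roll (2) = 12. Cumulative: 102
Frame 7: SPARE (2+8=10). 10 + next roll (10) = 20. Cumulative: 122
Frame 8: STRIKE. 10 + next two rolls (4+3) = 17. Cumulative: 139
Frame 9: OPEN (4+3=7). Cumulative: 146
Frame 10: STRIKE. Sum of all frame-10 rolls (10+8+2) = 20. Cumulative: 166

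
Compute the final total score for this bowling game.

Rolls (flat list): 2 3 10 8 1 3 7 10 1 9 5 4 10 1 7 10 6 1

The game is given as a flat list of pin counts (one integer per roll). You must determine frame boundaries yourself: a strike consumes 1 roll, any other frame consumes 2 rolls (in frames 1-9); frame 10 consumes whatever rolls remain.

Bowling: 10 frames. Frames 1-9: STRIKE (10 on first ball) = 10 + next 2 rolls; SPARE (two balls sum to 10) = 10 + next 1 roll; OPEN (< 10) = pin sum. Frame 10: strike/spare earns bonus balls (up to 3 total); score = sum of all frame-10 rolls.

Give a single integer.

Answer: 140

Derivation:
Frame 1: OPEN (2+3=5). Cumulative: 5
Frame 2: STRIKE. 10 + next two rolls (8+1) = 19. Cumulative: 24
Frame 3: OPEN (8+1=9). Cumulative: 33
Frame 4: SPARE (3+7=10). 10 + next roll (10) = 20. Cumulative: 53
Frame 5: STRIKE. 10 + next two rolls (1+9) = 20. Cumulative: 73
Frame 6: SPARE (1+9=10). 10 + next roll (5) = 15. Cumulative: 88
Frame 7: OPEN (5+4=9). Cumulative: 97
Frame 8: STRIKE. 10 + next two rolls (1+7) = 18. Cumulative: 115
Frame 9: OPEN (1+7=8). Cumulative: 123
Frame 10: STRIKE. Sum of all frame-10 rolls (10+6+1) = 17. Cumulative: 140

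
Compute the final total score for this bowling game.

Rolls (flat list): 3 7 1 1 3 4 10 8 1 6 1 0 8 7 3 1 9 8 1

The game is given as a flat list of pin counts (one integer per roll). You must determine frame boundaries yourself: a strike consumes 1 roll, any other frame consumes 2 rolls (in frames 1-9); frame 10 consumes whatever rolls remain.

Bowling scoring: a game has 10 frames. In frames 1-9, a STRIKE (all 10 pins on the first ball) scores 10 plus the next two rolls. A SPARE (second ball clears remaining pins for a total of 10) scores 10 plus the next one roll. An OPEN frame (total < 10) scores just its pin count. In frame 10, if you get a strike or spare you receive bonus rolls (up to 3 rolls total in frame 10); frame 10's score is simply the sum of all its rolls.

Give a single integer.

Answer: 101

Derivation:
Frame 1: SPARE (3+7=10). 10 + next roll (1) = 11. Cumulative: 11
Frame 2: OPEN (1+1=2). Cumulative: 13
Frame 3: OPEN (3+4=7). Cumulative: 20
Frame 4: STRIKE. 10 + next two rolls (8+1) = 19. Cumulative: 39
Frame 5: OPEN (8+1=9). Cumulative: 48
Frame 6: OPEN (6+1=7). Cumulative: 55
Frame 7: OPEN (0+8=8). Cumulative: 63
Frame 8: SPARE (7+3=10). 10 + next roll (1) = 11. Cumulative: 74
Frame 9: SPARE (1+9=10). 10 + next roll (8) = 18. Cumulative: 92
Frame 10: OPEN. Sum of all frame-10 rolls (8+1) = 9. Cumulative: 101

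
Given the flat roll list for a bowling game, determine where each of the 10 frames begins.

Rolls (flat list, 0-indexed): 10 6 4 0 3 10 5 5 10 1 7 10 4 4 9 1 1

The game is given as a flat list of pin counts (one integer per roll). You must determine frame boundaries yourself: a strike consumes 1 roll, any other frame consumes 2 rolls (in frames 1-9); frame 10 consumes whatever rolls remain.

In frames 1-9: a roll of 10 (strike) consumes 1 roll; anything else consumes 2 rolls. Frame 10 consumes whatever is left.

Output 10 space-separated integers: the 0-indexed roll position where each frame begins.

Answer: 0 1 3 5 6 8 9 11 12 14

Derivation:
Frame 1 starts at roll index 0: roll=10 (strike), consumes 1 roll
Frame 2 starts at roll index 1: rolls=6,4 (sum=10), consumes 2 rolls
Frame 3 starts at roll index 3: rolls=0,3 (sum=3), consumes 2 rolls
Frame 4 starts at roll index 5: roll=10 (strike), consumes 1 roll
Frame 5 starts at roll index 6: rolls=5,5 (sum=10), consumes 2 rolls
Frame 6 starts at roll index 8: roll=10 (strike), consumes 1 roll
Frame 7 starts at roll index 9: rolls=1,7 (sum=8), consumes 2 rolls
Frame 8 starts at roll index 11: roll=10 (strike), consumes 1 roll
Frame 9 starts at roll index 12: rolls=4,4 (sum=8), consumes 2 rolls
Frame 10 starts at roll index 14: 3 remaining rolls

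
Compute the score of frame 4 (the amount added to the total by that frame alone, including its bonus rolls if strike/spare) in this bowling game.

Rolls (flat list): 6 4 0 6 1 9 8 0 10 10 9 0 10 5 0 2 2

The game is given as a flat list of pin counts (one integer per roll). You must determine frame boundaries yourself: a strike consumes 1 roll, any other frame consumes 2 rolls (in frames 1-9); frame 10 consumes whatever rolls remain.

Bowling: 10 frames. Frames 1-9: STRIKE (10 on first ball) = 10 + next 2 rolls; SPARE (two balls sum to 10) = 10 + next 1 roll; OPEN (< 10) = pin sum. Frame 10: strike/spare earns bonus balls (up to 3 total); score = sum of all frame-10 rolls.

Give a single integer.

Answer: 8

Derivation:
Frame 1: SPARE (6+4=10). 10 + next roll (0) = 10. Cumulative: 10
Frame 2: OPEN (0+6=6). Cumulative: 16
Frame 3: SPARE (1+9=10). 10 + next roll (8) = 18. Cumulative: 34
Frame 4: OPEN (8+0=8). Cumulative: 42
Frame 5: STRIKE. 10 + next two rolls (10+9) = 29. Cumulative: 71
Frame 6: STRIKE. 10 + next two rolls (9+0) = 19. Cumulative: 90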